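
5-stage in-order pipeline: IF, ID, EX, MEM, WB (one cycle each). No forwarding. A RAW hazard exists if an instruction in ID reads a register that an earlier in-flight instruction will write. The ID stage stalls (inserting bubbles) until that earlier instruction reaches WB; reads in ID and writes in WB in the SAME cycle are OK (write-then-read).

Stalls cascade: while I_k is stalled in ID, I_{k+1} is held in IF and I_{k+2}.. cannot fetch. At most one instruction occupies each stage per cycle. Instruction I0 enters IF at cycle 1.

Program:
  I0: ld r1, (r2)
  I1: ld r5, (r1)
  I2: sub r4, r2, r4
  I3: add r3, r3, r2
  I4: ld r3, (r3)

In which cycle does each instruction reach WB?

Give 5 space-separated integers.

I0 ld r1 <- r2: IF@1 ID@2 stall=0 (-) EX@3 MEM@4 WB@5
I1 ld r5 <- r1: IF@2 ID@3 stall=2 (RAW on I0.r1 (WB@5)) EX@6 MEM@7 WB@8
I2 sub r4 <- r2,r4: IF@3 ID@6 stall=0 (-) EX@7 MEM@8 WB@9
I3 add r3 <- r3,r2: IF@6 ID@7 stall=0 (-) EX@8 MEM@9 WB@10
I4 ld r3 <- r3: IF@7 ID@8 stall=2 (RAW on I3.r3 (WB@10)) EX@11 MEM@12 WB@13

Answer: 5 8 9 10 13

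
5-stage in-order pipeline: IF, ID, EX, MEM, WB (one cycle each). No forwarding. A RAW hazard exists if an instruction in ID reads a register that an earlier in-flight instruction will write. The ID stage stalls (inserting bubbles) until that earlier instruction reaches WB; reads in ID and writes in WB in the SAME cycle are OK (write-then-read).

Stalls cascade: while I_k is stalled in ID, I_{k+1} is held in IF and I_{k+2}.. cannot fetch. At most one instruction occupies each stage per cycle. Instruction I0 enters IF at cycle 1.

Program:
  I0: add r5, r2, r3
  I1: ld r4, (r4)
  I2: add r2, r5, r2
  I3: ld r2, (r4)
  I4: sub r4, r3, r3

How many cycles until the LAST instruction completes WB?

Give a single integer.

Answer: 10

Derivation:
I0 add r5 <- r2,r3: IF@1 ID@2 stall=0 (-) EX@3 MEM@4 WB@5
I1 ld r4 <- r4: IF@2 ID@3 stall=0 (-) EX@4 MEM@5 WB@6
I2 add r2 <- r5,r2: IF@3 ID@4 stall=1 (RAW on I0.r5 (WB@5)) EX@6 MEM@7 WB@8
I3 ld r2 <- r4: IF@4 ID@6 stall=0 (-) EX@7 MEM@8 WB@9
I4 sub r4 <- r3,r3: IF@6 ID@7 stall=0 (-) EX@8 MEM@9 WB@10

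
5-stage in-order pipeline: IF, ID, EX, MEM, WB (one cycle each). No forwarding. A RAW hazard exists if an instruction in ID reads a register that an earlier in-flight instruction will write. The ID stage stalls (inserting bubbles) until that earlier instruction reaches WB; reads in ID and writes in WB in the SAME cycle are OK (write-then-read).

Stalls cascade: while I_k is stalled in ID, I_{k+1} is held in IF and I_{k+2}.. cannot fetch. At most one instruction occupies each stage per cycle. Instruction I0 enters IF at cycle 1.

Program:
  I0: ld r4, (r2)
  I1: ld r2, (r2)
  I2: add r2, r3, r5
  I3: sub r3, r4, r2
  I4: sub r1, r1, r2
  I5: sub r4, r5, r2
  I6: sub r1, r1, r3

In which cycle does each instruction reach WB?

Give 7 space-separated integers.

Answer: 5 6 7 10 11 12 14

Derivation:
I0 ld r4 <- r2: IF@1 ID@2 stall=0 (-) EX@3 MEM@4 WB@5
I1 ld r2 <- r2: IF@2 ID@3 stall=0 (-) EX@4 MEM@5 WB@6
I2 add r2 <- r3,r5: IF@3 ID@4 stall=0 (-) EX@5 MEM@6 WB@7
I3 sub r3 <- r4,r2: IF@4 ID@5 stall=2 (RAW on I2.r2 (WB@7)) EX@8 MEM@9 WB@10
I4 sub r1 <- r1,r2: IF@5 ID@8 stall=0 (-) EX@9 MEM@10 WB@11
I5 sub r4 <- r5,r2: IF@8 ID@9 stall=0 (-) EX@10 MEM@11 WB@12
I6 sub r1 <- r1,r3: IF@9 ID@10 stall=1 (RAW on I4.r1 (WB@11)) EX@12 MEM@13 WB@14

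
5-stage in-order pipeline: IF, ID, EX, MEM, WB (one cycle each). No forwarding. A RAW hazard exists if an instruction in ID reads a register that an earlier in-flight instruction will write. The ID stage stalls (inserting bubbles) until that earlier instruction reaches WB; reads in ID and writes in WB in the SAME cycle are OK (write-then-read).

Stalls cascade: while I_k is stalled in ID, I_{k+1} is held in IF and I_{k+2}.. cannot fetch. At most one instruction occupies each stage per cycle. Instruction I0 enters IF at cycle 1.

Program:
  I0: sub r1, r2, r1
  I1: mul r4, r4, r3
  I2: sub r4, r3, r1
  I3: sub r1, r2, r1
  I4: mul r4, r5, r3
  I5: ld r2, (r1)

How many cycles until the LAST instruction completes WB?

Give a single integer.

I0 sub r1 <- r2,r1: IF@1 ID@2 stall=0 (-) EX@3 MEM@4 WB@5
I1 mul r4 <- r4,r3: IF@2 ID@3 stall=0 (-) EX@4 MEM@5 WB@6
I2 sub r4 <- r3,r1: IF@3 ID@4 stall=1 (RAW on I0.r1 (WB@5)) EX@6 MEM@7 WB@8
I3 sub r1 <- r2,r1: IF@4 ID@6 stall=0 (-) EX@7 MEM@8 WB@9
I4 mul r4 <- r5,r3: IF@6 ID@7 stall=0 (-) EX@8 MEM@9 WB@10
I5 ld r2 <- r1: IF@7 ID@8 stall=1 (RAW on I3.r1 (WB@9)) EX@10 MEM@11 WB@12

Answer: 12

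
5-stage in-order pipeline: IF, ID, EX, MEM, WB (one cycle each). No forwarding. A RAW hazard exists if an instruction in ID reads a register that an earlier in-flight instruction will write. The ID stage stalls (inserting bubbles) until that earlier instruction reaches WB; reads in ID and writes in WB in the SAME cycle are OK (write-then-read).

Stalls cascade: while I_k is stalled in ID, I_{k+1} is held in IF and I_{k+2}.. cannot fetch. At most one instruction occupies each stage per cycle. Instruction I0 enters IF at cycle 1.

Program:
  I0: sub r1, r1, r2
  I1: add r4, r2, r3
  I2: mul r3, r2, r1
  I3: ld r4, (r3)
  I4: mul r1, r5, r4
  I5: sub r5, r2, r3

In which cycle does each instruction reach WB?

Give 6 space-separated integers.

Answer: 5 6 8 11 14 15

Derivation:
I0 sub r1 <- r1,r2: IF@1 ID@2 stall=0 (-) EX@3 MEM@4 WB@5
I1 add r4 <- r2,r3: IF@2 ID@3 stall=0 (-) EX@4 MEM@5 WB@6
I2 mul r3 <- r2,r1: IF@3 ID@4 stall=1 (RAW on I0.r1 (WB@5)) EX@6 MEM@7 WB@8
I3 ld r4 <- r3: IF@4 ID@6 stall=2 (RAW on I2.r3 (WB@8)) EX@9 MEM@10 WB@11
I4 mul r1 <- r5,r4: IF@6 ID@9 stall=2 (RAW on I3.r4 (WB@11)) EX@12 MEM@13 WB@14
I5 sub r5 <- r2,r3: IF@9 ID@12 stall=0 (-) EX@13 MEM@14 WB@15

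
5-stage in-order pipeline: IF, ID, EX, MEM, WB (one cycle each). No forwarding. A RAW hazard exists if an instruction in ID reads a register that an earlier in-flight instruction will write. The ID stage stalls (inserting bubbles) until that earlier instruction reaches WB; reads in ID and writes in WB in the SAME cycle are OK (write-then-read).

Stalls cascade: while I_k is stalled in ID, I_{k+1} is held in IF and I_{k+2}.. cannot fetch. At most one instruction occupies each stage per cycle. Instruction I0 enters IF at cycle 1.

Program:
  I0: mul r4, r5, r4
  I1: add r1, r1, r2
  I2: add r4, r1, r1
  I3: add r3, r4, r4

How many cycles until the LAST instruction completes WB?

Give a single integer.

Answer: 12

Derivation:
I0 mul r4 <- r5,r4: IF@1 ID@2 stall=0 (-) EX@3 MEM@4 WB@5
I1 add r1 <- r1,r2: IF@2 ID@3 stall=0 (-) EX@4 MEM@5 WB@6
I2 add r4 <- r1,r1: IF@3 ID@4 stall=2 (RAW on I1.r1 (WB@6)) EX@7 MEM@8 WB@9
I3 add r3 <- r4,r4: IF@4 ID@7 stall=2 (RAW on I2.r4 (WB@9)) EX@10 MEM@11 WB@12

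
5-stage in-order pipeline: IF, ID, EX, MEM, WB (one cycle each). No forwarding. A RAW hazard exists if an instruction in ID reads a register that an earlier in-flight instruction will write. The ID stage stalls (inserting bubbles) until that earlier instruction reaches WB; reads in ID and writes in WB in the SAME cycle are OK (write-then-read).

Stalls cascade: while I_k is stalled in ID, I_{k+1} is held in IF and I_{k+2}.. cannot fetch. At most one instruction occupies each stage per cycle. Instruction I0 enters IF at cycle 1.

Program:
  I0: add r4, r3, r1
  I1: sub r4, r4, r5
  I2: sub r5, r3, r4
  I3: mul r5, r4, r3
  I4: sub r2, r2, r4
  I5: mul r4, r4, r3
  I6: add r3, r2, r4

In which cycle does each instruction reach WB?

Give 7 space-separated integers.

Answer: 5 8 11 12 13 14 17

Derivation:
I0 add r4 <- r3,r1: IF@1 ID@2 stall=0 (-) EX@3 MEM@4 WB@5
I1 sub r4 <- r4,r5: IF@2 ID@3 stall=2 (RAW on I0.r4 (WB@5)) EX@6 MEM@7 WB@8
I2 sub r5 <- r3,r4: IF@3 ID@6 stall=2 (RAW on I1.r4 (WB@8)) EX@9 MEM@10 WB@11
I3 mul r5 <- r4,r3: IF@6 ID@9 stall=0 (-) EX@10 MEM@11 WB@12
I4 sub r2 <- r2,r4: IF@9 ID@10 stall=0 (-) EX@11 MEM@12 WB@13
I5 mul r4 <- r4,r3: IF@10 ID@11 stall=0 (-) EX@12 MEM@13 WB@14
I6 add r3 <- r2,r4: IF@11 ID@12 stall=2 (RAW on I5.r4 (WB@14)) EX@15 MEM@16 WB@17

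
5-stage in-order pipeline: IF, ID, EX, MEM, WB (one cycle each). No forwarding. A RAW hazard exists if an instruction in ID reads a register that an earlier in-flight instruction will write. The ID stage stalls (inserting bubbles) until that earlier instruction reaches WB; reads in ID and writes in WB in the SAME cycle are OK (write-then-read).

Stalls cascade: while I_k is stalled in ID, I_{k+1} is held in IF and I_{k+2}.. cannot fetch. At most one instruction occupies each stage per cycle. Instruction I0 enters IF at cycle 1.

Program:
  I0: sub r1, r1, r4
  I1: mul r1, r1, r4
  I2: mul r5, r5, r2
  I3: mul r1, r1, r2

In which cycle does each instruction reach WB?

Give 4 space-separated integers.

I0 sub r1 <- r1,r4: IF@1 ID@2 stall=0 (-) EX@3 MEM@4 WB@5
I1 mul r1 <- r1,r4: IF@2 ID@3 stall=2 (RAW on I0.r1 (WB@5)) EX@6 MEM@7 WB@8
I2 mul r5 <- r5,r2: IF@3 ID@6 stall=0 (-) EX@7 MEM@8 WB@9
I3 mul r1 <- r1,r2: IF@6 ID@7 stall=1 (RAW on I1.r1 (WB@8)) EX@9 MEM@10 WB@11

Answer: 5 8 9 11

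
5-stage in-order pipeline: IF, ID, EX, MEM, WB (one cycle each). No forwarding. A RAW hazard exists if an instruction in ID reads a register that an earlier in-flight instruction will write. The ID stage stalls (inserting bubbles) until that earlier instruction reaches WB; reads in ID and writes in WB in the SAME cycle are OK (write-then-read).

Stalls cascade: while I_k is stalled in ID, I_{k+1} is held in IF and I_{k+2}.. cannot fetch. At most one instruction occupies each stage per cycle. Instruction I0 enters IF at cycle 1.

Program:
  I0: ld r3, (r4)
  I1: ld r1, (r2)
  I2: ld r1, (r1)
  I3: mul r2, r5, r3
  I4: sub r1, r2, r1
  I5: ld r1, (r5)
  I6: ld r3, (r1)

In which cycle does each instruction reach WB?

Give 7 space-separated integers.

Answer: 5 6 9 10 13 14 17

Derivation:
I0 ld r3 <- r4: IF@1 ID@2 stall=0 (-) EX@3 MEM@4 WB@5
I1 ld r1 <- r2: IF@2 ID@3 stall=0 (-) EX@4 MEM@5 WB@6
I2 ld r1 <- r1: IF@3 ID@4 stall=2 (RAW on I1.r1 (WB@6)) EX@7 MEM@8 WB@9
I3 mul r2 <- r5,r3: IF@4 ID@7 stall=0 (-) EX@8 MEM@9 WB@10
I4 sub r1 <- r2,r1: IF@7 ID@8 stall=2 (RAW on I3.r2 (WB@10)) EX@11 MEM@12 WB@13
I5 ld r1 <- r5: IF@8 ID@11 stall=0 (-) EX@12 MEM@13 WB@14
I6 ld r3 <- r1: IF@11 ID@12 stall=2 (RAW on I5.r1 (WB@14)) EX@15 MEM@16 WB@17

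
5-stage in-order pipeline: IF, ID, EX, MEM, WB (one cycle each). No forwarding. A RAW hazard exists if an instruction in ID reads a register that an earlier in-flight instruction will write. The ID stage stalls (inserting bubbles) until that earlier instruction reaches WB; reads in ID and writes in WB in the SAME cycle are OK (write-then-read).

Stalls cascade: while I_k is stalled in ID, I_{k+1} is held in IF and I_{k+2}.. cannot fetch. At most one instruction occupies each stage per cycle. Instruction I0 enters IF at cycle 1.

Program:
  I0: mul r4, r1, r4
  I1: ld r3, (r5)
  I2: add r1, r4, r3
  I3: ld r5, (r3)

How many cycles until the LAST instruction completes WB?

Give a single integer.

I0 mul r4 <- r1,r4: IF@1 ID@2 stall=0 (-) EX@3 MEM@4 WB@5
I1 ld r3 <- r5: IF@2 ID@3 stall=0 (-) EX@4 MEM@5 WB@6
I2 add r1 <- r4,r3: IF@3 ID@4 stall=2 (RAW on I1.r3 (WB@6)) EX@7 MEM@8 WB@9
I3 ld r5 <- r3: IF@4 ID@7 stall=0 (-) EX@8 MEM@9 WB@10

Answer: 10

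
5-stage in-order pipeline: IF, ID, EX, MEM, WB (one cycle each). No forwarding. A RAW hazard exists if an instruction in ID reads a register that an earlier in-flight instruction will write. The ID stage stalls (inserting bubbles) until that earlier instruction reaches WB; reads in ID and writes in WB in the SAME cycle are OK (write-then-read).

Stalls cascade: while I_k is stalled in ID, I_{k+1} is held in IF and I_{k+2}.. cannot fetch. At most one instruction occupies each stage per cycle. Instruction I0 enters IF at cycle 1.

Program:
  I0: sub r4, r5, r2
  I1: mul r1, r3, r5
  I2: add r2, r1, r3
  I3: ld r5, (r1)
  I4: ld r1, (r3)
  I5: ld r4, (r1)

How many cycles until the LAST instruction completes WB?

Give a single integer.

Answer: 14

Derivation:
I0 sub r4 <- r5,r2: IF@1 ID@2 stall=0 (-) EX@3 MEM@4 WB@5
I1 mul r1 <- r3,r5: IF@2 ID@3 stall=0 (-) EX@4 MEM@5 WB@6
I2 add r2 <- r1,r3: IF@3 ID@4 stall=2 (RAW on I1.r1 (WB@6)) EX@7 MEM@8 WB@9
I3 ld r5 <- r1: IF@4 ID@7 stall=0 (-) EX@8 MEM@9 WB@10
I4 ld r1 <- r3: IF@7 ID@8 stall=0 (-) EX@9 MEM@10 WB@11
I5 ld r4 <- r1: IF@8 ID@9 stall=2 (RAW on I4.r1 (WB@11)) EX@12 MEM@13 WB@14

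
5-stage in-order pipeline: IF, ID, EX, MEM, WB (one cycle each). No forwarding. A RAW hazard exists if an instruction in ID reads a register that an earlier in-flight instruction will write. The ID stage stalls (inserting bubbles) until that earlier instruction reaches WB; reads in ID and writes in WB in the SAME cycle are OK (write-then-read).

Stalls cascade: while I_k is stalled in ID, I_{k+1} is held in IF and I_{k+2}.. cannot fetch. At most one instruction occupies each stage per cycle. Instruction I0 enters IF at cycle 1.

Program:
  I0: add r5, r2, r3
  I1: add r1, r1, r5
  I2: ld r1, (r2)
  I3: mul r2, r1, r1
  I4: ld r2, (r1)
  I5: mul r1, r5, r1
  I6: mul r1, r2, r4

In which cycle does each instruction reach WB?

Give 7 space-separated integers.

I0 add r5 <- r2,r3: IF@1 ID@2 stall=0 (-) EX@3 MEM@4 WB@5
I1 add r1 <- r1,r5: IF@2 ID@3 stall=2 (RAW on I0.r5 (WB@5)) EX@6 MEM@7 WB@8
I2 ld r1 <- r2: IF@3 ID@6 stall=0 (-) EX@7 MEM@8 WB@9
I3 mul r2 <- r1,r1: IF@6 ID@7 stall=2 (RAW on I2.r1 (WB@9)) EX@10 MEM@11 WB@12
I4 ld r2 <- r1: IF@7 ID@10 stall=0 (-) EX@11 MEM@12 WB@13
I5 mul r1 <- r5,r1: IF@10 ID@11 stall=0 (-) EX@12 MEM@13 WB@14
I6 mul r1 <- r2,r4: IF@11 ID@12 stall=1 (RAW on I4.r2 (WB@13)) EX@14 MEM@15 WB@16

Answer: 5 8 9 12 13 14 16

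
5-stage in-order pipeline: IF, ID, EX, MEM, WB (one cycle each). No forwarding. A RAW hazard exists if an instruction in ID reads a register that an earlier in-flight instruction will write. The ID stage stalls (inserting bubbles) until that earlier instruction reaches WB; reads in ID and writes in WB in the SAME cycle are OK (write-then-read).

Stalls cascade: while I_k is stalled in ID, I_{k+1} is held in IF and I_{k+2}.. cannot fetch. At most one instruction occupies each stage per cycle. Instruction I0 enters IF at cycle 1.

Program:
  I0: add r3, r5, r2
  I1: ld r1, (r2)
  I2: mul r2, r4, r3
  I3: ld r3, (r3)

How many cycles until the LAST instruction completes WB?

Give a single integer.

Answer: 9

Derivation:
I0 add r3 <- r5,r2: IF@1 ID@2 stall=0 (-) EX@3 MEM@4 WB@5
I1 ld r1 <- r2: IF@2 ID@3 stall=0 (-) EX@4 MEM@5 WB@6
I2 mul r2 <- r4,r3: IF@3 ID@4 stall=1 (RAW on I0.r3 (WB@5)) EX@6 MEM@7 WB@8
I3 ld r3 <- r3: IF@4 ID@6 stall=0 (-) EX@7 MEM@8 WB@9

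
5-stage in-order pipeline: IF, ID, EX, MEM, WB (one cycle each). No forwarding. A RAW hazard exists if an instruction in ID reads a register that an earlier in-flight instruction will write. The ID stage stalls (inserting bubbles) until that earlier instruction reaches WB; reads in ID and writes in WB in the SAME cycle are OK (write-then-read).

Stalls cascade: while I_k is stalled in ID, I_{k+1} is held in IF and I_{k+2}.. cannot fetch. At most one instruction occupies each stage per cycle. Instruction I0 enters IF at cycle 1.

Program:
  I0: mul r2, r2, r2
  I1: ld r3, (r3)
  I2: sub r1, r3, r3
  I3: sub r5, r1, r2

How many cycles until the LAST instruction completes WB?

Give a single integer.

I0 mul r2 <- r2,r2: IF@1 ID@2 stall=0 (-) EX@3 MEM@4 WB@5
I1 ld r3 <- r3: IF@2 ID@3 stall=0 (-) EX@4 MEM@5 WB@6
I2 sub r1 <- r3,r3: IF@3 ID@4 stall=2 (RAW on I1.r3 (WB@6)) EX@7 MEM@8 WB@9
I3 sub r5 <- r1,r2: IF@4 ID@7 stall=2 (RAW on I2.r1 (WB@9)) EX@10 MEM@11 WB@12

Answer: 12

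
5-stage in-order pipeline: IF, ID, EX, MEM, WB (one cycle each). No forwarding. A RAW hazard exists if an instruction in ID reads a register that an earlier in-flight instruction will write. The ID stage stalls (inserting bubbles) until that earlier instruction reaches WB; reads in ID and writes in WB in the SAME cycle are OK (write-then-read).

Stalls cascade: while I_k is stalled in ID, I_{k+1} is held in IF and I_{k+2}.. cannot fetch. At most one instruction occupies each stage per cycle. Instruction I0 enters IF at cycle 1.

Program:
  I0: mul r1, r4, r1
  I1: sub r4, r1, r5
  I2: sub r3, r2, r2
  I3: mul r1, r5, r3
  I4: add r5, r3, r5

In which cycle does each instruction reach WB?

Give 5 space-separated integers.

Answer: 5 8 9 12 13

Derivation:
I0 mul r1 <- r4,r1: IF@1 ID@2 stall=0 (-) EX@3 MEM@4 WB@5
I1 sub r4 <- r1,r5: IF@2 ID@3 stall=2 (RAW on I0.r1 (WB@5)) EX@6 MEM@7 WB@8
I2 sub r3 <- r2,r2: IF@3 ID@6 stall=0 (-) EX@7 MEM@8 WB@9
I3 mul r1 <- r5,r3: IF@6 ID@7 stall=2 (RAW on I2.r3 (WB@9)) EX@10 MEM@11 WB@12
I4 add r5 <- r3,r5: IF@7 ID@10 stall=0 (-) EX@11 MEM@12 WB@13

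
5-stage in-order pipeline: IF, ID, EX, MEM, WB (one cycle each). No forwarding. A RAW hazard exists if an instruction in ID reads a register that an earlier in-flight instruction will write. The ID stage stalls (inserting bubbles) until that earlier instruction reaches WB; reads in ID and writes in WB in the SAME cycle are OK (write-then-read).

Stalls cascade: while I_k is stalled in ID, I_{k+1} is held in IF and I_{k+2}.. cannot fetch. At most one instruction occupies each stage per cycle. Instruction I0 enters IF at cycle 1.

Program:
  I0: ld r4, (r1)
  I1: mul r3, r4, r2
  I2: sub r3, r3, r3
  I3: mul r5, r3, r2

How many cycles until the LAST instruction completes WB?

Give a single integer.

Answer: 14

Derivation:
I0 ld r4 <- r1: IF@1 ID@2 stall=0 (-) EX@3 MEM@4 WB@5
I1 mul r3 <- r4,r2: IF@2 ID@3 stall=2 (RAW on I0.r4 (WB@5)) EX@6 MEM@7 WB@8
I2 sub r3 <- r3,r3: IF@3 ID@6 stall=2 (RAW on I1.r3 (WB@8)) EX@9 MEM@10 WB@11
I3 mul r5 <- r3,r2: IF@6 ID@9 stall=2 (RAW on I2.r3 (WB@11)) EX@12 MEM@13 WB@14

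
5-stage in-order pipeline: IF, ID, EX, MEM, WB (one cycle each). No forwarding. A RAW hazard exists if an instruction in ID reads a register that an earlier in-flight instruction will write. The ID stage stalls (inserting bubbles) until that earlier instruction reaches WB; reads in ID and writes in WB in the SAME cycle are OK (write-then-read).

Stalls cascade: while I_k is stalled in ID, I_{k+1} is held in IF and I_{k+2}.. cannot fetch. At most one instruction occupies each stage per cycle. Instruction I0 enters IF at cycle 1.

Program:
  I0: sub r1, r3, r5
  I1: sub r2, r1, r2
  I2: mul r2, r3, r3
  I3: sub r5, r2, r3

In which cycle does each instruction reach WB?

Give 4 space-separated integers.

I0 sub r1 <- r3,r5: IF@1 ID@2 stall=0 (-) EX@3 MEM@4 WB@5
I1 sub r2 <- r1,r2: IF@2 ID@3 stall=2 (RAW on I0.r1 (WB@5)) EX@6 MEM@7 WB@8
I2 mul r2 <- r3,r3: IF@3 ID@6 stall=0 (-) EX@7 MEM@8 WB@9
I3 sub r5 <- r2,r3: IF@6 ID@7 stall=2 (RAW on I2.r2 (WB@9)) EX@10 MEM@11 WB@12

Answer: 5 8 9 12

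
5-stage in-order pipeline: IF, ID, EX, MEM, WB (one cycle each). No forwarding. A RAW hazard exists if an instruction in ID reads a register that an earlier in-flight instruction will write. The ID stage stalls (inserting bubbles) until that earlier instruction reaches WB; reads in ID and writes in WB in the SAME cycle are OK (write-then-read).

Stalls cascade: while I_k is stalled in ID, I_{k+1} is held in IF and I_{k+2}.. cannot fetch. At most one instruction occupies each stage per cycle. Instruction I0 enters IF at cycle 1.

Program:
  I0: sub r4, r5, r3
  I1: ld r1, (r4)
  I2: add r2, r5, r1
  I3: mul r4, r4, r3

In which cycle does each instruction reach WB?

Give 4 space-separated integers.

I0 sub r4 <- r5,r3: IF@1 ID@2 stall=0 (-) EX@3 MEM@4 WB@5
I1 ld r1 <- r4: IF@2 ID@3 stall=2 (RAW on I0.r4 (WB@5)) EX@6 MEM@7 WB@8
I2 add r2 <- r5,r1: IF@3 ID@6 stall=2 (RAW on I1.r1 (WB@8)) EX@9 MEM@10 WB@11
I3 mul r4 <- r4,r3: IF@6 ID@9 stall=0 (-) EX@10 MEM@11 WB@12

Answer: 5 8 11 12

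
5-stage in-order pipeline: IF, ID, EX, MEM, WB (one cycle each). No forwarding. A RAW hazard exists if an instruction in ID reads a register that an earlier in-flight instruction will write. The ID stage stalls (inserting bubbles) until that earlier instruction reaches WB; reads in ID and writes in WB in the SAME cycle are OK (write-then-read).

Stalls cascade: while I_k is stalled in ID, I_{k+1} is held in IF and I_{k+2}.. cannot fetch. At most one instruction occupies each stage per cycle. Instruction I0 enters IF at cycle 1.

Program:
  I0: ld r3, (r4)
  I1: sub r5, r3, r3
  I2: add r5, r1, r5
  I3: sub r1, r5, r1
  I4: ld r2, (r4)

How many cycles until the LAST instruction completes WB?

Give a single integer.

Answer: 15

Derivation:
I0 ld r3 <- r4: IF@1 ID@2 stall=0 (-) EX@3 MEM@4 WB@5
I1 sub r5 <- r3,r3: IF@2 ID@3 stall=2 (RAW on I0.r3 (WB@5)) EX@6 MEM@7 WB@8
I2 add r5 <- r1,r5: IF@3 ID@6 stall=2 (RAW on I1.r5 (WB@8)) EX@9 MEM@10 WB@11
I3 sub r1 <- r5,r1: IF@6 ID@9 stall=2 (RAW on I2.r5 (WB@11)) EX@12 MEM@13 WB@14
I4 ld r2 <- r4: IF@9 ID@12 stall=0 (-) EX@13 MEM@14 WB@15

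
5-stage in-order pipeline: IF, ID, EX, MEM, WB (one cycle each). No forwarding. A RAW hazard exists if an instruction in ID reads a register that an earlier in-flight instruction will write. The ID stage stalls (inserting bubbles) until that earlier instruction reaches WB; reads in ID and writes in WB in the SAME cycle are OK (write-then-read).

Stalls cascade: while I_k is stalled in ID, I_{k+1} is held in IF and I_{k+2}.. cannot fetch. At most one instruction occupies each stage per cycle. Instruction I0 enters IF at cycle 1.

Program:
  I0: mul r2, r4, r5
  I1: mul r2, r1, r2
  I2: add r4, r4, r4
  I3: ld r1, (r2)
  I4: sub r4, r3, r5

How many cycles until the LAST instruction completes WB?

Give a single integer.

Answer: 12

Derivation:
I0 mul r2 <- r4,r5: IF@1 ID@2 stall=0 (-) EX@3 MEM@4 WB@5
I1 mul r2 <- r1,r2: IF@2 ID@3 stall=2 (RAW on I0.r2 (WB@5)) EX@6 MEM@7 WB@8
I2 add r4 <- r4,r4: IF@3 ID@6 stall=0 (-) EX@7 MEM@8 WB@9
I3 ld r1 <- r2: IF@6 ID@7 stall=1 (RAW on I1.r2 (WB@8)) EX@9 MEM@10 WB@11
I4 sub r4 <- r3,r5: IF@7 ID@9 stall=0 (-) EX@10 MEM@11 WB@12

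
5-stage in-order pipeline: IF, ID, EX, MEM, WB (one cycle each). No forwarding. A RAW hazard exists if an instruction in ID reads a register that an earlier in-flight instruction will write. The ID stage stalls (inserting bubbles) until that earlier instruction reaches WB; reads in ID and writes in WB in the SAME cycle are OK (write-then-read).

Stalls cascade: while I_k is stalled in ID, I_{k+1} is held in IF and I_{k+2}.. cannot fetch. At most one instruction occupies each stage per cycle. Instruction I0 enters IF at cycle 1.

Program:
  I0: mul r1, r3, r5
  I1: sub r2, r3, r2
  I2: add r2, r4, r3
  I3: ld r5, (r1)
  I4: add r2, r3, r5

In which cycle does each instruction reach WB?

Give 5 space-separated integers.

Answer: 5 6 7 8 11

Derivation:
I0 mul r1 <- r3,r5: IF@1 ID@2 stall=0 (-) EX@3 MEM@4 WB@5
I1 sub r2 <- r3,r2: IF@2 ID@3 stall=0 (-) EX@4 MEM@5 WB@6
I2 add r2 <- r4,r3: IF@3 ID@4 stall=0 (-) EX@5 MEM@6 WB@7
I3 ld r5 <- r1: IF@4 ID@5 stall=0 (-) EX@6 MEM@7 WB@8
I4 add r2 <- r3,r5: IF@5 ID@6 stall=2 (RAW on I3.r5 (WB@8)) EX@9 MEM@10 WB@11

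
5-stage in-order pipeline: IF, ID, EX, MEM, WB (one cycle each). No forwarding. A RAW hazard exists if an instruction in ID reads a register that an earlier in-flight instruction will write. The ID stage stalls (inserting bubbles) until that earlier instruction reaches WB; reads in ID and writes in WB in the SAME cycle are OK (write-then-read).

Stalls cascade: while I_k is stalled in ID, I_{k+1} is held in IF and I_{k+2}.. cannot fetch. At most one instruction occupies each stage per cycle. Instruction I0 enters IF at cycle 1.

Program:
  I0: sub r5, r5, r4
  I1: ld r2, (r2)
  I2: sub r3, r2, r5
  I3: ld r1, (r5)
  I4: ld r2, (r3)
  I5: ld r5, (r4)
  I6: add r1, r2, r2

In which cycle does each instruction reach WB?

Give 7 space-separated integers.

I0 sub r5 <- r5,r4: IF@1 ID@2 stall=0 (-) EX@3 MEM@4 WB@5
I1 ld r2 <- r2: IF@2 ID@3 stall=0 (-) EX@4 MEM@5 WB@6
I2 sub r3 <- r2,r5: IF@3 ID@4 stall=2 (RAW on I1.r2 (WB@6)) EX@7 MEM@8 WB@9
I3 ld r1 <- r5: IF@4 ID@7 stall=0 (-) EX@8 MEM@9 WB@10
I4 ld r2 <- r3: IF@7 ID@8 stall=1 (RAW on I2.r3 (WB@9)) EX@10 MEM@11 WB@12
I5 ld r5 <- r4: IF@8 ID@10 stall=0 (-) EX@11 MEM@12 WB@13
I6 add r1 <- r2,r2: IF@10 ID@11 stall=1 (RAW on I4.r2 (WB@12)) EX@13 MEM@14 WB@15

Answer: 5 6 9 10 12 13 15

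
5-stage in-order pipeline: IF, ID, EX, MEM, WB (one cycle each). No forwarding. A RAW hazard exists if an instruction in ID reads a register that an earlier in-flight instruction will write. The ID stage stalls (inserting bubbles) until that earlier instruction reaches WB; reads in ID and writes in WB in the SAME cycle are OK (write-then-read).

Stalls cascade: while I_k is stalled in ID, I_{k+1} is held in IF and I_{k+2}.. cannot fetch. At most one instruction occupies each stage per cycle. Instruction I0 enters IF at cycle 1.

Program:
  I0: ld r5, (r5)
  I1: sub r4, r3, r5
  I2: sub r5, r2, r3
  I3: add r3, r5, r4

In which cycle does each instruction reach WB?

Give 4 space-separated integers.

I0 ld r5 <- r5: IF@1 ID@2 stall=0 (-) EX@3 MEM@4 WB@5
I1 sub r4 <- r3,r5: IF@2 ID@3 stall=2 (RAW on I0.r5 (WB@5)) EX@6 MEM@7 WB@8
I2 sub r5 <- r2,r3: IF@3 ID@6 stall=0 (-) EX@7 MEM@8 WB@9
I3 add r3 <- r5,r4: IF@6 ID@7 stall=2 (RAW on I2.r5 (WB@9)) EX@10 MEM@11 WB@12

Answer: 5 8 9 12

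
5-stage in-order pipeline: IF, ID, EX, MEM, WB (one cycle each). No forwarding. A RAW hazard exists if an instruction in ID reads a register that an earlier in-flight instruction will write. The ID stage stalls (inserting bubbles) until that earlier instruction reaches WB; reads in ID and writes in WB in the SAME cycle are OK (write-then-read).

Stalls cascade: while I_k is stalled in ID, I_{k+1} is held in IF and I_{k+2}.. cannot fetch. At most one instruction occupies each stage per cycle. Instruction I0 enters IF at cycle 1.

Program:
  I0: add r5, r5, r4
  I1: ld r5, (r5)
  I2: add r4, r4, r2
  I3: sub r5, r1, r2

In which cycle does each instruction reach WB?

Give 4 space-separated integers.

I0 add r5 <- r5,r4: IF@1 ID@2 stall=0 (-) EX@3 MEM@4 WB@5
I1 ld r5 <- r5: IF@2 ID@3 stall=2 (RAW on I0.r5 (WB@5)) EX@6 MEM@7 WB@8
I2 add r4 <- r4,r2: IF@3 ID@6 stall=0 (-) EX@7 MEM@8 WB@9
I3 sub r5 <- r1,r2: IF@6 ID@7 stall=0 (-) EX@8 MEM@9 WB@10

Answer: 5 8 9 10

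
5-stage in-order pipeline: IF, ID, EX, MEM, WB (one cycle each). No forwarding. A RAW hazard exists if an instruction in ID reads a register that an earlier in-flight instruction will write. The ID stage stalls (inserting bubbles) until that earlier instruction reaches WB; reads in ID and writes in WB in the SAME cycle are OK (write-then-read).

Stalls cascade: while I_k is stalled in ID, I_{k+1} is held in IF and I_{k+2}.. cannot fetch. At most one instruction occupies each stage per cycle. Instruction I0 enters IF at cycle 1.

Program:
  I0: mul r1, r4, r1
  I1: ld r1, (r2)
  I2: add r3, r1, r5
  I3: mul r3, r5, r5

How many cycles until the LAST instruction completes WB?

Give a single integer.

I0 mul r1 <- r4,r1: IF@1 ID@2 stall=0 (-) EX@3 MEM@4 WB@5
I1 ld r1 <- r2: IF@2 ID@3 stall=0 (-) EX@4 MEM@5 WB@6
I2 add r3 <- r1,r5: IF@3 ID@4 stall=2 (RAW on I1.r1 (WB@6)) EX@7 MEM@8 WB@9
I3 mul r3 <- r5,r5: IF@4 ID@7 stall=0 (-) EX@8 MEM@9 WB@10

Answer: 10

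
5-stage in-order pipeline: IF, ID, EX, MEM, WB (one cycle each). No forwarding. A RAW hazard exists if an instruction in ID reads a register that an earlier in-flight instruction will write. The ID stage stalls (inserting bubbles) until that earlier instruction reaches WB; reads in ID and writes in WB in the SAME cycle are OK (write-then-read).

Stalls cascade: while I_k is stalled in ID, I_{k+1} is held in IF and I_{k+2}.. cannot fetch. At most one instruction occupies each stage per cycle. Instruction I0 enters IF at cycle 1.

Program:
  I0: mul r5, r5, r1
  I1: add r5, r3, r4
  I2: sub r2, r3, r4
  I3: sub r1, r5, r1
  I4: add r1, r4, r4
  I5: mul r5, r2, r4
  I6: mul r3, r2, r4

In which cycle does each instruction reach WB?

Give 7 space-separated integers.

Answer: 5 6 7 9 10 11 12

Derivation:
I0 mul r5 <- r5,r1: IF@1 ID@2 stall=0 (-) EX@3 MEM@4 WB@5
I1 add r5 <- r3,r4: IF@2 ID@3 stall=0 (-) EX@4 MEM@5 WB@6
I2 sub r2 <- r3,r4: IF@3 ID@4 stall=0 (-) EX@5 MEM@6 WB@7
I3 sub r1 <- r5,r1: IF@4 ID@5 stall=1 (RAW on I1.r5 (WB@6)) EX@7 MEM@8 WB@9
I4 add r1 <- r4,r4: IF@5 ID@7 stall=0 (-) EX@8 MEM@9 WB@10
I5 mul r5 <- r2,r4: IF@7 ID@8 stall=0 (-) EX@9 MEM@10 WB@11
I6 mul r3 <- r2,r4: IF@8 ID@9 stall=0 (-) EX@10 MEM@11 WB@12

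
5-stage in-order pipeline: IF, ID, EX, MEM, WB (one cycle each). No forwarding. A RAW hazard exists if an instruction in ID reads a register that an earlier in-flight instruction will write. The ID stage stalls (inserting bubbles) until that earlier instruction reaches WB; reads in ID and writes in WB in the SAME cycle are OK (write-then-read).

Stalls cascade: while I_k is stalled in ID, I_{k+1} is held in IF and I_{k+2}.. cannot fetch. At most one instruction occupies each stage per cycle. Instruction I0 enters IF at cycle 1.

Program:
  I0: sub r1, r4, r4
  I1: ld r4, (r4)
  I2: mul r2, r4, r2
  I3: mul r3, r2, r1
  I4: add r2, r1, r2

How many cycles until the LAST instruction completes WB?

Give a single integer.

I0 sub r1 <- r4,r4: IF@1 ID@2 stall=0 (-) EX@3 MEM@4 WB@5
I1 ld r4 <- r4: IF@2 ID@3 stall=0 (-) EX@4 MEM@5 WB@6
I2 mul r2 <- r4,r2: IF@3 ID@4 stall=2 (RAW on I1.r4 (WB@6)) EX@7 MEM@8 WB@9
I3 mul r3 <- r2,r1: IF@4 ID@7 stall=2 (RAW on I2.r2 (WB@9)) EX@10 MEM@11 WB@12
I4 add r2 <- r1,r2: IF@7 ID@10 stall=0 (-) EX@11 MEM@12 WB@13

Answer: 13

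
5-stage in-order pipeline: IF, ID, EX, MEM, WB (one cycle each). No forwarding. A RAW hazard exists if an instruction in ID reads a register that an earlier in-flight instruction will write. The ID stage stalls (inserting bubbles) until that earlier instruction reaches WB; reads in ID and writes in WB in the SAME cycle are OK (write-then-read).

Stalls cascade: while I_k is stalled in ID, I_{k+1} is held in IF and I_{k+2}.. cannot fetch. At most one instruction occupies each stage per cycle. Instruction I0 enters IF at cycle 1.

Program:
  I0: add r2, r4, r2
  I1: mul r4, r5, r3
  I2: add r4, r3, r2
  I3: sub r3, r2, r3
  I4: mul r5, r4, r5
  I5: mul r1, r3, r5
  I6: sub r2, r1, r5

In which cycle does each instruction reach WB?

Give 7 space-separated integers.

Answer: 5 6 8 9 11 14 17

Derivation:
I0 add r2 <- r4,r2: IF@1 ID@2 stall=0 (-) EX@3 MEM@4 WB@5
I1 mul r4 <- r5,r3: IF@2 ID@3 stall=0 (-) EX@4 MEM@5 WB@6
I2 add r4 <- r3,r2: IF@3 ID@4 stall=1 (RAW on I0.r2 (WB@5)) EX@6 MEM@7 WB@8
I3 sub r3 <- r2,r3: IF@4 ID@6 stall=0 (-) EX@7 MEM@8 WB@9
I4 mul r5 <- r4,r5: IF@6 ID@7 stall=1 (RAW on I2.r4 (WB@8)) EX@9 MEM@10 WB@11
I5 mul r1 <- r3,r5: IF@7 ID@9 stall=2 (RAW on I4.r5 (WB@11)) EX@12 MEM@13 WB@14
I6 sub r2 <- r1,r5: IF@9 ID@12 stall=2 (RAW on I5.r1 (WB@14)) EX@15 MEM@16 WB@17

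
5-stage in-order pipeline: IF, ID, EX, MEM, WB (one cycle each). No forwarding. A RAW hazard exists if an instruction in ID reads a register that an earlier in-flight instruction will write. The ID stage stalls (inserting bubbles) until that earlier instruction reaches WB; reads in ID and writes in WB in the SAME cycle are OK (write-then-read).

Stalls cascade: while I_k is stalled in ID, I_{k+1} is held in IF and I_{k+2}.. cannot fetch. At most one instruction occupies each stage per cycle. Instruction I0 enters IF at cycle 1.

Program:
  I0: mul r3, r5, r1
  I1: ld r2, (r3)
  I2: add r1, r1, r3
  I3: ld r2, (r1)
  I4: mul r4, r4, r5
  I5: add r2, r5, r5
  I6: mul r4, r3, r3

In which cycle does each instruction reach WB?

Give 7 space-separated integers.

I0 mul r3 <- r5,r1: IF@1 ID@2 stall=0 (-) EX@3 MEM@4 WB@5
I1 ld r2 <- r3: IF@2 ID@3 stall=2 (RAW on I0.r3 (WB@5)) EX@6 MEM@7 WB@8
I2 add r1 <- r1,r3: IF@3 ID@6 stall=0 (-) EX@7 MEM@8 WB@9
I3 ld r2 <- r1: IF@6 ID@7 stall=2 (RAW on I2.r1 (WB@9)) EX@10 MEM@11 WB@12
I4 mul r4 <- r4,r5: IF@7 ID@10 stall=0 (-) EX@11 MEM@12 WB@13
I5 add r2 <- r5,r5: IF@10 ID@11 stall=0 (-) EX@12 MEM@13 WB@14
I6 mul r4 <- r3,r3: IF@11 ID@12 stall=0 (-) EX@13 MEM@14 WB@15

Answer: 5 8 9 12 13 14 15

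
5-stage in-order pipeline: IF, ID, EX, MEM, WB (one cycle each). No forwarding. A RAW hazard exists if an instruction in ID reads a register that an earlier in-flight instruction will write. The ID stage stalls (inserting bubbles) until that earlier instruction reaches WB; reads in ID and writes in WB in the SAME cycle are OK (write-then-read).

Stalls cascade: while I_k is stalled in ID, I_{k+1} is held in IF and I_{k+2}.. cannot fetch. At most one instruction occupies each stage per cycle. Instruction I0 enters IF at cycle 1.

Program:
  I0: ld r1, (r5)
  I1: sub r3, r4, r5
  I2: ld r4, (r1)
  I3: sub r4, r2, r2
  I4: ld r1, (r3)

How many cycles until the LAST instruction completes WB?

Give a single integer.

I0 ld r1 <- r5: IF@1 ID@2 stall=0 (-) EX@3 MEM@4 WB@5
I1 sub r3 <- r4,r5: IF@2 ID@3 stall=0 (-) EX@4 MEM@5 WB@6
I2 ld r4 <- r1: IF@3 ID@4 stall=1 (RAW on I0.r1 (WB@5)) EX@6 MEM@7 WB@8
I3 sub r4 <- r2,r2: IF@4 ID@6 stall=0 (-) EX@7 MEM@8 WB@9
I4 ld r1 <- r3: IF@6 ID@7 stall=0 (-) EX@8 MEM@9 WB@10

Answer: 10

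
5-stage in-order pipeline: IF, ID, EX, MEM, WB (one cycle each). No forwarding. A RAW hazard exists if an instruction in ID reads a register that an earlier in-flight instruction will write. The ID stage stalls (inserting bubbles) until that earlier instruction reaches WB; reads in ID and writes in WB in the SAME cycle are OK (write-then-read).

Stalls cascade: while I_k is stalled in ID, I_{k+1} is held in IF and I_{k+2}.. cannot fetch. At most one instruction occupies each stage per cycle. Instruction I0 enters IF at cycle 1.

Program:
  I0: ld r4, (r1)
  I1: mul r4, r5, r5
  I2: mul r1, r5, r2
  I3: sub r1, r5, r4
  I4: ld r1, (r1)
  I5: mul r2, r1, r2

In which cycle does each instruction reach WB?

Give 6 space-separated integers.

I0 ld r4 <- r1: IF@1 ID@2 stall=0 (-) EX@3 MEM@4 WB@5
I1 mul r4 <- r5,r5: IF@2 ID@3 stall=0 (-) EX@4 MEM@5 WB@6
I2 mul r1 <- r5,r2: IF@3 ID@4 stall=0 (-) EX@5 MEM@6 WB@7
I3 sub r1 <- r5,r4: IF@4 ID@5 stall=1 (RAW on I1.r4 (WB@6)) EX@7 MEM@8 WB@9
I4 ld r1 <- r1: IF@5 ID@7 stall=2 (RAW on I3.r1 (WB@9)) EX@10 MEM@11 WB@12
I5 mul r2 <- r1,r2: IF@7 ID@10 stall=2 (RAW on I4.r1 (WB@12)) EX@13 MEM@14 WB@15

Answer: 5 6 7 9 12 15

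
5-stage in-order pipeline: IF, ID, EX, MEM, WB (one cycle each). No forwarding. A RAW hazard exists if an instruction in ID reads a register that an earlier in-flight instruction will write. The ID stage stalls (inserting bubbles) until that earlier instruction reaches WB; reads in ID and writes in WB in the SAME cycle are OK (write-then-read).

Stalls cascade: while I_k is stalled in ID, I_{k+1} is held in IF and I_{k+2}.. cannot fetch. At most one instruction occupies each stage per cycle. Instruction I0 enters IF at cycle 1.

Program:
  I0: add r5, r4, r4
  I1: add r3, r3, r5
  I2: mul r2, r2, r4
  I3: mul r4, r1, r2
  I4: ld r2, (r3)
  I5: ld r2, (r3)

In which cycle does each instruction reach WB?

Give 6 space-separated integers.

Answer: 5 8 9 12 13 14

Derivation:
I0 add r5 <- r4,r4: IF@1 ID@2 stall=0 (-) EX@3 MEM@4 WB@5
I1 add r3 <- r3,r5: IF@2 ID@3 stall=2 (RAW on I0.r5 (WB@5)) EX@6 MEM@7 WB@8
I2 mul r2 <- r2,r4: IF@3 ID@6 stall=0 (-) EX@7 MEM@8 WB@9
I3 mul r4 <- r1,r2: IF@6 ID@7 stall=2 (RAW on I2.r2 (WB@9)) EX@10 MEM@11 WB@12
I4 ld r2 <- r3: IF@7 ID@10 stall=0 (-) EX@11 MEM@12 WB@13
I5 ld r2 <- r3: IF@10 ID@11 stall=0 (-) EX@12 MEM@13 WB@14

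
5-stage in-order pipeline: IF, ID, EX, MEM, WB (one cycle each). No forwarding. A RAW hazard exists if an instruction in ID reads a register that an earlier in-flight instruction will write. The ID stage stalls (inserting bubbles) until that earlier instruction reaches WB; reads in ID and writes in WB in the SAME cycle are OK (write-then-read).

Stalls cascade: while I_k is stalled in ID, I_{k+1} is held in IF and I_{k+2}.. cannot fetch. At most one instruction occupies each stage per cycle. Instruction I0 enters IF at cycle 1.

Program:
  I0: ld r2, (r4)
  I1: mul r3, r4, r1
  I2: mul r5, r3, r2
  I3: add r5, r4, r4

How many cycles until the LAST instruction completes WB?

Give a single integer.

I0 ld r2 <- r4: IF@1 ID@2 stall=0 (-) EX@3 MEM@4 WB@5
I1 mul r3 <- r4,r1: IF@2 ID@3 stall=0 (-) EX@4 MEM@5 WB@6
I2 mul r5 <- r3,r2: IF@3 ID@4 stall=2 (RAW on I1.r3 (WB@6)) EX@7 MEM@8 WB@9
I3 add r5 <- r4,r4: IF@4 ID@7 stall=0 (-) EX@8 MEM@9 WB@10

Answer: 10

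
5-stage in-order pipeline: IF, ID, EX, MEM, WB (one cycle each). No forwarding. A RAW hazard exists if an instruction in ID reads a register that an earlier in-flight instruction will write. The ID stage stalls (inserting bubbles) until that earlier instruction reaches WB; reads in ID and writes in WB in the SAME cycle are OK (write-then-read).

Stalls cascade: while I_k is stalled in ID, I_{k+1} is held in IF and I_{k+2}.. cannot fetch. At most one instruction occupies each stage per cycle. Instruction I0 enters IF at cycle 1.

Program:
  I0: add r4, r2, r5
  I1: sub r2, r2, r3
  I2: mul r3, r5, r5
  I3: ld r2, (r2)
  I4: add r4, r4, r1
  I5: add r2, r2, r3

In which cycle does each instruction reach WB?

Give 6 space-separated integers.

I0 add r4 <- r2,r5: IF@1 ID@2 stall=0 (-) EX@3 MEM@4 WB@5
I1 sub r2 <- r2,r3: IF@2 ID@3 stall=0 (-) EX@4 MEM@5 WB@6
I2 mul r3 <- r5,r5: IF@3 ID@4 stall=0 (-) EX@5 MEM@6 WB@7
I3 ld r2 <- r2: IF@4 ID@5 stall=1 (RAW on I1.r2 (WB@6)) EX@7 MEM@8 WB@9
I4 add r4 <- r4,r1: IF@5 ID@7 stall=0 (-) EX@8 MEM@9 WB@10
I5 add r2 <- r2,r3: IF@7 ID@8 stall=1 (RAW on I3.r2 (WB@9)) EX@10 MEM@11 WB@12

Answer: 5 6 7 9 10 12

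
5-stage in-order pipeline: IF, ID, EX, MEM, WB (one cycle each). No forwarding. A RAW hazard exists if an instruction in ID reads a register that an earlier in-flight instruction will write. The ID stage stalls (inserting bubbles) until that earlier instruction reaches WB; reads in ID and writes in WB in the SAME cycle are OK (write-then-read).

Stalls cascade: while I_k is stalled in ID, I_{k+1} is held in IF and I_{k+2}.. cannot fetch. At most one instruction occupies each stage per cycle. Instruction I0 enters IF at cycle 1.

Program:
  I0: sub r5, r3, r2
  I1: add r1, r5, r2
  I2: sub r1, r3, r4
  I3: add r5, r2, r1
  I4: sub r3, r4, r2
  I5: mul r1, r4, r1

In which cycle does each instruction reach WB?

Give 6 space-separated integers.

Answer: 5 8 9 12 13 14

Derivation:
I0 sub r5 <- r3,r2: IF@1 ID@2 stall=0 (-) EX@3 MEM@4 WB@5
I1 add r1 <- r5,r2: IF@2 ID@3 stall=2 (RAW on I0.r5 (WB@5)) EX@6 MEM@7 WB@8
I2 sub r1 <- r3,r4: IF@3 ID@6 stall=0 (-) EX@7 MEM@8 WB@9
I3 add r5 <- r2,r1: IF@6 ID@7 stall=2 (RAW on I2.r1 (WB@9)) EX@10 MEM@11 WB@12
I4 sub r3 <- r4,r2: IF@7 ID@10 stall=0 (-) EX@11 MEM@12 WB@13
I5 mul r1 <- r4,r1: IF@10 ID@11 stall=0 (-) EX@12 MEM@13 WB@14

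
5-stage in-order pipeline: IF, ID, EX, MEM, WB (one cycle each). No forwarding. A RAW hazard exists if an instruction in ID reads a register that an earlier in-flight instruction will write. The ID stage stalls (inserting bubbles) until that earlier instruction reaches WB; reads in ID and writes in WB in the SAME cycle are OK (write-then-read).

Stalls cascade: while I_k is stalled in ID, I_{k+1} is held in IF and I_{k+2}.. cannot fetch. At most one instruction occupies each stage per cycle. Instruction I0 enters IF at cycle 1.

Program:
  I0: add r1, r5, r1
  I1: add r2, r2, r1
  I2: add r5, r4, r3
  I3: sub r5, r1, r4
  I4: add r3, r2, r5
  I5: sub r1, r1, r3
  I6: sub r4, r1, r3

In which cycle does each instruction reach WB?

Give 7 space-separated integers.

Answer: 5 8 9 10 13 16 19

Derivation:
I0 add r1 <- r5,r1: IF@1 ID@2 stall=0 (-) EX@3 MEM@4 WB@5
I1 add r2 <- r2,r1: IF@2 ID@3 stall=2 (RAW on I0.r1 (WB@5)) EX@6 MEM@7 WB@8
I2 add r5 <- r4,r3: IF@3 ID@6 stall=0 (-) EX@7 MEM@8 WB@9
I3 sub r5 <- r1,r4: IF@6 ID@7 stall=0 (-) EX@8 MEM@9 WB@10
I4 add r3 <- r2,r5: IF@7 ID@8 stall=2 (RAW on I3.r5 (WB@10)) EX@11 MEM@12 WB@13
I5 sub r1 <- r1,r3: IF@8 ID@11 stall=2 (RAW on I4.r3 (WB@13)) EX@14 MEM@15 WB@16
I6 sub r4 <- r1,r3: IF@11 ID@14 stall=2 (RAW on I5.r1 (WB@16)) EX@17 MEM@18 WB@19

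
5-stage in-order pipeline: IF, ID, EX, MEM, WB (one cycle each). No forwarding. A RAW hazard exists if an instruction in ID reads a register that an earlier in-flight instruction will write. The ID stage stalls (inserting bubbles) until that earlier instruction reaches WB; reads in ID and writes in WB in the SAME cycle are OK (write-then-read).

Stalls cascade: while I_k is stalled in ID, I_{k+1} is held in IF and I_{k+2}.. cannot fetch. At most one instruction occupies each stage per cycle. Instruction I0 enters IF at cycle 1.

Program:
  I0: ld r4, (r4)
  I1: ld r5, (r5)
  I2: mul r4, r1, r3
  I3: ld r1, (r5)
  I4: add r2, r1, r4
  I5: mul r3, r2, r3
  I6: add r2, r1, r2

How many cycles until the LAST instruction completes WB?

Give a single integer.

I0 ld r4 <- r4: IF@1 ID@2 stall=0 (-) EX@3 MEM@4 WB@5
I1 ld r5 <- r5: IF@2 ID@3 stall=0 (-) EX@4 MEM@5 WB@6
I2 mul r4 <- r1,r3: IF@3 ID@4 stall=0 (-) EX@5 MEM@6 WB@7
I3 ld r1 <- r5: IF@4 ID@5 stall=1 (RAW on I1.r5 (WB@6)) EX@7 MEM@8 WB@9
I4 add r2 <- r1,r4: IF@5 ID@7 stall=2 (RAW on I3.r1 (WB@9)) EX@10 MEM@11 WB@12
I5 mul r3 <- r2,r3: IF@7 ID@10 stall=2 (RAW on I4.r2 (WB@12)) EX@13 MEM@14 WB@15
I6 add r2 <- r1,r2: IF@10 ID@13 stall=0 (-) EX@14 MEM@15 WB@16

Answer: 16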